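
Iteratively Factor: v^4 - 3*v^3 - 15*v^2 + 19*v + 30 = (v + 3)*(v^3 - 6*v^2 + 3*v + 10) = (v - 2)*(v + 3)*(v^2 - 4*v - 5) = (v - 2)*(v + 1)*(v + 3)*(v - 5)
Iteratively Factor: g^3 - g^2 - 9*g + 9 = (g + 3)*(g^2 - 4*g + 3) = (g - 1)*(g + 3)*(g - 3)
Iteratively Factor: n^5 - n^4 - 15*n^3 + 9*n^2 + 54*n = (n - 3)*(n^4 + 2*n^3 - 9*n^2 - 18*n) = (n - 3)^2*(n^3 + 5*n^2 + 6*n) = (n - 3)^2*(n + 3)*(n^2 + 2*n) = n*(n - 3)^2*(n + 3)*(n + 2)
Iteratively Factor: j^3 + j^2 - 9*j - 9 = (j + 3)*(j^2 - 2*j - 3) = (j - 3)*(j + 3)*(j + 1)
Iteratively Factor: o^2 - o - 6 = (o - 3)*(o + 2)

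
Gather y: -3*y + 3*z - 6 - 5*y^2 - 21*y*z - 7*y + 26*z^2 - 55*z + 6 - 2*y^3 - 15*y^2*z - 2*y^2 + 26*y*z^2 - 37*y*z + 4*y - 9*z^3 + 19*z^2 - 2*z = -2*y^3 + y^2*(-15*z - 7) + y*(26*z^2 - 58*z - 6) - 9*z^3 + 45*z^2 - 54*z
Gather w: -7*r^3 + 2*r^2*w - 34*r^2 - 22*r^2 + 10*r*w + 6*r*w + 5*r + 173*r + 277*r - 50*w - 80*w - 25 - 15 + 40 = -7*r^3 - 56*r^2 + 455*r + w*(2*r^2 + 16*r - 130)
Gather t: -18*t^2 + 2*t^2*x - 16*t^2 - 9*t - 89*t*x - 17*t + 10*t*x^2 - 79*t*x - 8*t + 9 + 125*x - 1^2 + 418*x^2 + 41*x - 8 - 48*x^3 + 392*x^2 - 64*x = t^2*(2*x - 34) + t*(10*x^2 - 168*x - 34) - 48*x^3 + 810*x^2 + 102*x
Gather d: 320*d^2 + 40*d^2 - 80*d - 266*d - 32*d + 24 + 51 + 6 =360*d^2 - 378*d + 81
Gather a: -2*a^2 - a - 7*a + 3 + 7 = -2*a^2 - 8*a + 10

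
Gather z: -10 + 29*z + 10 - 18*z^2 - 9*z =-18*z^2 + 20*z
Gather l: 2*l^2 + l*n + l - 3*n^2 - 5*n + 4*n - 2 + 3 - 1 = 2*l^2 + l*(n + 1) - 3*n^2 - n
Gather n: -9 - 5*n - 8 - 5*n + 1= -10*n - 16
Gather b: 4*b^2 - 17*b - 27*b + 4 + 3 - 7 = 4*b^2 - 44*b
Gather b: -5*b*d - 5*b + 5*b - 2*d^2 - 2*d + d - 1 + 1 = -5*b*d - 2*d^2 - d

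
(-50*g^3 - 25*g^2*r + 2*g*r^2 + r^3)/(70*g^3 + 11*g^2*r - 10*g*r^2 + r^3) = (5*g + r)/(-7*g + r)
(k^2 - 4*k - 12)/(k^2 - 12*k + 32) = (k^2 - 4*k - 12)/(k^2 - 12*k + 32)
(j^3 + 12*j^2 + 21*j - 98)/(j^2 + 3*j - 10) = (j^2 + 14*j + 49)/(j + 5)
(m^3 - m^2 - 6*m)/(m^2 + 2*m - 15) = m*(m + 2)/(m + 5)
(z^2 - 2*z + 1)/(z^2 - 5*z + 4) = (z - 1)/(z - 4)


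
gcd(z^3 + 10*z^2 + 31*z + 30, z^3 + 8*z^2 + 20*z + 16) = z + 2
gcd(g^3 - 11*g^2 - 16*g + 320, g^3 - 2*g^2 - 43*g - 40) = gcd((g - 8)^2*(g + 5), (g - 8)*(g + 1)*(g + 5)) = g^2 - 3*g - 40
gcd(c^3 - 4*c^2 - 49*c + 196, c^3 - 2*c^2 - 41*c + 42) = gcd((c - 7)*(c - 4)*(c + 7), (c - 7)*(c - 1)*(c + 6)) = c - 7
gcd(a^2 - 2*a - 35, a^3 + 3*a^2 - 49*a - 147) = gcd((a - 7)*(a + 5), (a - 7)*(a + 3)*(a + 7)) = a - 7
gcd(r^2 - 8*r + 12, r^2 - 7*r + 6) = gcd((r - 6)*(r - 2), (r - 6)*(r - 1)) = r - 6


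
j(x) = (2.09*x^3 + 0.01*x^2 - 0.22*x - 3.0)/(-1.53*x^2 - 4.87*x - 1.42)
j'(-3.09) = 244.06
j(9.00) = -8.98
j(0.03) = 1.92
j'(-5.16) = 1.09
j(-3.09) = 65.17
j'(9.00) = -1.28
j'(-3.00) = 655.01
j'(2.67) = -1.02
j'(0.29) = -2.08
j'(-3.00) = 655.01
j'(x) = (3.06*x + 4.87)*(2.09*x^3 + 0.01*x^2 - 0.22*x - 3.0)/(-1.53*x^2 - 4.87*x - 1.42)^2 + (6.27*x^2 + 0.02*x - 0.22)/(-1.53*x^2 - 4.87*x - 1.42)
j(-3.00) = 101.17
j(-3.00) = 101.17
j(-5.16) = 16.96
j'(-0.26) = -184.21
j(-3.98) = 21.32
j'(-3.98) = 9.05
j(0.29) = 1.02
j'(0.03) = -5.94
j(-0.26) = 11.58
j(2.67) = -1.43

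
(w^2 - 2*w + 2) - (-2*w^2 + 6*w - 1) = 3*w^2 - 8*w + 3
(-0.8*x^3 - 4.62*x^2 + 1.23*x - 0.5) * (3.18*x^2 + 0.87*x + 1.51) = -2.544*x^5 - 15.3876*x^4 - 1.316*x^3 - 7.4961*x^2 + 1.4223*x - 0.755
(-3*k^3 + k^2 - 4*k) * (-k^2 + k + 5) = 3*k^5 - 4*k^4 - 10*k^3 + k^2 - 20*k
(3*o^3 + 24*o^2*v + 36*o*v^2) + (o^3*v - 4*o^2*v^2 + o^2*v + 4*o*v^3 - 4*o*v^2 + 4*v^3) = o^3*v + 3*o^3 - 4*o^2*v^2 + 25*o^2*v + 4*o*v^3 + 32*o*v^2 + 4*v^3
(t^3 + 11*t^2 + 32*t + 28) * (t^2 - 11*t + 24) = t^5 - 65*t^3 - 60*t^2 + 460*t + 672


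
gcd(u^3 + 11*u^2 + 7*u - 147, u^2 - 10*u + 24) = 1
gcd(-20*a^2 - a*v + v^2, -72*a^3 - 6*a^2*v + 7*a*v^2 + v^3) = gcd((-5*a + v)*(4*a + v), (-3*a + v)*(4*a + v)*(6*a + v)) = 4*a + v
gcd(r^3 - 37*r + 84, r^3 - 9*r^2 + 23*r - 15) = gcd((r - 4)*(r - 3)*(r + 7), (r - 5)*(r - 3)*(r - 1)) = r - 3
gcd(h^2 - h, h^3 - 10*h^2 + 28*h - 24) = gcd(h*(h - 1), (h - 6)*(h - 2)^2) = 1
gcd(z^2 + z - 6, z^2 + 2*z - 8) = z - 2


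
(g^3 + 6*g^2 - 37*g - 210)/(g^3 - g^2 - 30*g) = (g + 7)/g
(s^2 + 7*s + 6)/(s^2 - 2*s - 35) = (s^2 + 7*s + 6)/(s^2 - 2*s - 35)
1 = 1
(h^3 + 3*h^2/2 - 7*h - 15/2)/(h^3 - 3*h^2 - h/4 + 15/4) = 2*(h + 3)/(2*h - 3)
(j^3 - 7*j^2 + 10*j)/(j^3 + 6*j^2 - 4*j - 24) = j*(j - 5)/(j^2 + 8*j + 12)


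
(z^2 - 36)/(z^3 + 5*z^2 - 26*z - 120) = (z - 6)/(z^2 - z - 20)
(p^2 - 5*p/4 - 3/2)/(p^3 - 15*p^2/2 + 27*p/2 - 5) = (4*p + 3)/(2*(2*p^2 - 11*p + 5))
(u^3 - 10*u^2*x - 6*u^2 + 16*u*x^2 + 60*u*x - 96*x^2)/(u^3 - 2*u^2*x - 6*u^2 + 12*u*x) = (u - 8*x)/u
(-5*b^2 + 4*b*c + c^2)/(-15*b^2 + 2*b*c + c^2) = (b - c)/(3*b - c)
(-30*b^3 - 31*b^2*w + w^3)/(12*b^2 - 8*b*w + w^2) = (5*b^2 + 6*b*w + w^2)/(-2*b + w)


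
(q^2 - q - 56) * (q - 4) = q^3 - 5*q^2 - 52*q + 224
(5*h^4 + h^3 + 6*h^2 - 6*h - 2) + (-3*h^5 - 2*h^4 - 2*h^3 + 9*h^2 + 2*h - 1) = -3*h^5 + 3*h^4 - h^3 + 15*h^2 - 4*h - 3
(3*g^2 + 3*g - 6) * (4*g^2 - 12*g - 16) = 12*g^4 - 24*g^3 - 108*g^2 + 24*g + 96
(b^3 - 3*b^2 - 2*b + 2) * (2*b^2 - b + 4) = 2*b^5 - 7*b^4 + 3*b^3 - 6*b^2 - 10*b + 8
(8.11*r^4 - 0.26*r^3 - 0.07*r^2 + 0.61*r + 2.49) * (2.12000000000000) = 17.1932*r^4 - 0.5512*r^3 - 0.1484*r^2 + 1.2932*r + 5.2788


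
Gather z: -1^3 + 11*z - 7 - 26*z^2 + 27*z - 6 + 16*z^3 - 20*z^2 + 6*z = 16*z^3 - 46*z^2 + 44*z - 14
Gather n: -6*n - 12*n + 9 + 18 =27 - 18*n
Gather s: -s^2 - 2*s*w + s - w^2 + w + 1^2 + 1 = -s^2 + s*(1 - 2*w) - w^2 + w + 2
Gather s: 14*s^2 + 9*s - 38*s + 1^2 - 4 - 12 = 14*s^2 - 29*s - 15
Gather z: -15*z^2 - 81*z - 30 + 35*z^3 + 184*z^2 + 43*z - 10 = 35*z^3 + 169*z^2 - 38*z - 40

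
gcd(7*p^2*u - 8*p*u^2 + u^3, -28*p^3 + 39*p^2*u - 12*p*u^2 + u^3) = 7*p^2 - 8*p*u + u^2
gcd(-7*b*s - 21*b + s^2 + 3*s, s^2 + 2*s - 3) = s + 3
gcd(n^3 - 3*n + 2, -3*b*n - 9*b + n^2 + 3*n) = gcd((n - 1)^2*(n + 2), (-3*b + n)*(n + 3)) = 1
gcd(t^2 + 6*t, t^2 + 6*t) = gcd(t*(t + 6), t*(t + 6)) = t^2 + 6*t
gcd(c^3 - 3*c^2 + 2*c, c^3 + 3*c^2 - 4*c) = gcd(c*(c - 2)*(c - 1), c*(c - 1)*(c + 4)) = c^2 - c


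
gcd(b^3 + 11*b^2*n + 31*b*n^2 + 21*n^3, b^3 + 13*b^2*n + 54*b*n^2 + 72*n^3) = b + 3*n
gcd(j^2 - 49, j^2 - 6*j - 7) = j - 7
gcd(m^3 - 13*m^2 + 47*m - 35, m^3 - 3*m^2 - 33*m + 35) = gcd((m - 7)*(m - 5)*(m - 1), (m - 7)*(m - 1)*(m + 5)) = m^2 - 8*m + 7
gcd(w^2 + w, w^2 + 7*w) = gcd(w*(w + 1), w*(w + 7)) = w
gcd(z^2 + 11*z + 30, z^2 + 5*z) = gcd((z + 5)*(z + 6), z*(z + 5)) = z + 5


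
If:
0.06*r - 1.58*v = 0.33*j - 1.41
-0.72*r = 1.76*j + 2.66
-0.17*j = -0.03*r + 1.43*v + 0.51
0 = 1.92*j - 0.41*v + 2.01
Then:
No Solution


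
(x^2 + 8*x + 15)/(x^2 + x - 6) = (x + 5)/(x - 2)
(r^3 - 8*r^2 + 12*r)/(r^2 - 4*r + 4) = r*(r - 6)/(r - 2)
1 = 1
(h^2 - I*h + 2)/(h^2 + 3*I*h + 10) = (h + I)/(h + 5*I)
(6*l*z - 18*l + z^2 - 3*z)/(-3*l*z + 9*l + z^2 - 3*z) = (6*l + z)/(-3*l + z)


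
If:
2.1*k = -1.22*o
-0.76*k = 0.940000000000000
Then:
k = -1.24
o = 2.13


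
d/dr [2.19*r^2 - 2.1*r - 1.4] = 4.38*r - 2.1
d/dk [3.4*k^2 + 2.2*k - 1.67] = 6.8*k + 2.2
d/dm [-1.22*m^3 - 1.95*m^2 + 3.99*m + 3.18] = -3.66*m^2 - 3.9*m + 3.99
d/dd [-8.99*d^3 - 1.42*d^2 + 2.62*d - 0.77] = -26.97*d^2 - 2.84*d + 2.62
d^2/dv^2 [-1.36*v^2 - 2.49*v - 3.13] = -2.72000000000000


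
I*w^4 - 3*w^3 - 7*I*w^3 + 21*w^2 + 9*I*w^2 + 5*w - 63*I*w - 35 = (w - 7)*(w - I)*(w + 5*I)*(I*w + 1)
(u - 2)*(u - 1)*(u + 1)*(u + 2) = u^4 - 5*u^2 + 4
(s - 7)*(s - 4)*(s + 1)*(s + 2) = s^4 - 8*s^3 - 3*s^2 + 62*s + 56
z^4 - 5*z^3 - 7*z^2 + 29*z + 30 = (z - 5)*(z - 3)*(z + 1)*(z + 2)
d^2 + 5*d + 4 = (d + 1)*(d + 4)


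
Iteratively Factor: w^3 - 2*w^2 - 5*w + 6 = (w - 1)*(w^2 - w - 6) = (w - 1)*(w + 2)*(w - 3)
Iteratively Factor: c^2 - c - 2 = (c - 2)*(c + 1)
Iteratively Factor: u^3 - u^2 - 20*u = (u + 4)*(u^2 - 5*u) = (u - 5)*(u + 4)*(u)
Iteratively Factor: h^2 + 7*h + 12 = (h + 3)*(h + 4)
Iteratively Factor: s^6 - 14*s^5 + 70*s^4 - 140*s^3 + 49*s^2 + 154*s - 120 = (s - 1)*(s^5 - 13*s^4 + 57*s^3 - 83*s^2 - 34*s + 120) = (s - 1)*(s + 1)*(s^4 - 14*s^3 + 71*s^2 - 154*s + 120) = (s - 3)*(s - 1)*(s + 1)*(s^3 - 11*s^2 + 38*s - 40) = (s - 3)*(s - 2)*(s - 1)*(s + 1)*(s^2 - 9*s + 20) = (s - 4)*(s - 3)*(s - 2)*(s - 1)*(s + 1)*(s - 5)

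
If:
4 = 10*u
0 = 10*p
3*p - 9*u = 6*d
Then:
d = -3/5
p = 0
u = 2/5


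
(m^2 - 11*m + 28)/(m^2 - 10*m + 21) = (m - 4)/(m - 3)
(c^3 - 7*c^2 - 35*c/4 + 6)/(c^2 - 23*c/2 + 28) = (4*c^2 + 4*c - 3)/(2*(2*c - 7))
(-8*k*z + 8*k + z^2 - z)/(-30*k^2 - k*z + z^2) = (8*k*z - 8*k - z^2 + z)/(30*k^2 + k*z - z^2)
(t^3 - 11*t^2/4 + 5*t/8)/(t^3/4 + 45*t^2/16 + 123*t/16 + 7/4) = 2*t*(8*t^2 - 22*t + 5)/(4*t^3 + 45*t^2 + 123*t + 28)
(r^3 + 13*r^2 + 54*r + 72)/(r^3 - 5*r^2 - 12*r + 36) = (r^2 + 10*r + 24)/(r^2 - 8*r + 12)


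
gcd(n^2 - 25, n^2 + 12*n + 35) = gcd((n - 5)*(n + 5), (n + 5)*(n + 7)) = n + 5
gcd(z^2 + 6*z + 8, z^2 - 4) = z + 2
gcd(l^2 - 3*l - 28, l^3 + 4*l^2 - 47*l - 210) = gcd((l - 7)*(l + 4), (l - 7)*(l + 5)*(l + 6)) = l - 7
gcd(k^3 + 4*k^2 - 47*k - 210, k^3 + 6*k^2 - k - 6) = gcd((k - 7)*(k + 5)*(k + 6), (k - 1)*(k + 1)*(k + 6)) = k + 6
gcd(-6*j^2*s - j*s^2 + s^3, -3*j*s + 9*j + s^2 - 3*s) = -3*j + s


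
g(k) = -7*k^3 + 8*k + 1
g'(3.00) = -181.00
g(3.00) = -164.00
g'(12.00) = -3016.00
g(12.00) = -11999.00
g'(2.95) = -174.75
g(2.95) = -155.11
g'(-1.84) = -63.10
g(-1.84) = 29.89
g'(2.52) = -125.36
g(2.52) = -90.86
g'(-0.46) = 3.56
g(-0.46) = -2.00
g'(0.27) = 6.47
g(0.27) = 3.02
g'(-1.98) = -74.33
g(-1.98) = 39.50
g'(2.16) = -89.98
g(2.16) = -52.26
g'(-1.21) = -22.75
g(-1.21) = 3.72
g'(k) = 8 - 21*k^2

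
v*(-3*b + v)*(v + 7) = -3*b*v^2 - 21*b*v + v^3 + 7*v^2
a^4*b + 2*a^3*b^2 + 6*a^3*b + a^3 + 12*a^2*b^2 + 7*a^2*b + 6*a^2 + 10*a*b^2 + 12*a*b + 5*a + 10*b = (a + 1)*(a + 5)*(a + 2*b)*(a*b + 1)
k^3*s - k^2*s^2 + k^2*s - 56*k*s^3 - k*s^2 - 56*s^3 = (k - 8*s)*(k + 7*s)*(k*s + s)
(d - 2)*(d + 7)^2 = d^3 + 12*d^2 + 21*d - 98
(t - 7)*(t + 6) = t^2 - t - 42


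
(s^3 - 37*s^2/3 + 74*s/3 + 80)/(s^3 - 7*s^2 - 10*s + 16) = (s^2 - 13*s/3 - 10)/(s^2 + s - 2)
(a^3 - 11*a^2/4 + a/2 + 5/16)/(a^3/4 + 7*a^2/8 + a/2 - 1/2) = (8*a^2 - 18*a - 5)/(2*(a^2 + 4*a + 4))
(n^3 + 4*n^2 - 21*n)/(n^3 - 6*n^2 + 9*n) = (n + 7)/(n - 3)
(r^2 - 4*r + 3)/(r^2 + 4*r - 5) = (r - 3)/(r + 5)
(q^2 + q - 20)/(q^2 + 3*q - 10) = (q - 4)/(q - 2)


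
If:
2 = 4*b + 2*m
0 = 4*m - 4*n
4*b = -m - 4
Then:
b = -5/2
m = 6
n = 6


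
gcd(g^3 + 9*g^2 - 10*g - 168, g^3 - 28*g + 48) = g^2 + 2*g - 24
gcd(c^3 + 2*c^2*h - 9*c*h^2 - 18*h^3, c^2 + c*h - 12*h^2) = c - 3*h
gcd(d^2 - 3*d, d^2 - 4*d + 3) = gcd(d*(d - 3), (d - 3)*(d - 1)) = d - 3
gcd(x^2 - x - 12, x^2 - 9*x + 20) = x - 4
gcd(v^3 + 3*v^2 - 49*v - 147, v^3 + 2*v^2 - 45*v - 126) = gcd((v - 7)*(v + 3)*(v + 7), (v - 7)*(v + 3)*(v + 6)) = v^2 - 4*v - 21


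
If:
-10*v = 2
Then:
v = -1/5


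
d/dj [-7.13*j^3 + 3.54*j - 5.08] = 3.54 - 21.39*j^2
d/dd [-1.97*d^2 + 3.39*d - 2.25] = 3.39 - 3.94*d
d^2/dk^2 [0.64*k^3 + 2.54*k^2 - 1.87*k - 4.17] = 3.84*k + 5.08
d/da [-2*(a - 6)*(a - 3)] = 18 - 4*a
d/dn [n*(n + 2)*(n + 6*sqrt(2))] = 3*n^2 + 4*n + 12*sqrt(2)*n + 12*sqrt(2)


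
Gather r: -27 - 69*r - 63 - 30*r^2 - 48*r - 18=-30*r^2 - 117*r - 108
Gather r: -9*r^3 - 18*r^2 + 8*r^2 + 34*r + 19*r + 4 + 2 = -9*r^3 - 10*r^2 + 53*r + 6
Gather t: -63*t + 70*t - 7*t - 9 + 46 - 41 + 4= 0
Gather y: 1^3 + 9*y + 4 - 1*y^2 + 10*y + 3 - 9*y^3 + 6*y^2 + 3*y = -9*y^3 + 5*y^2 + 22*y + 8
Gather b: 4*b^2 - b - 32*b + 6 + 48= 4*b^2 - 33*b + 54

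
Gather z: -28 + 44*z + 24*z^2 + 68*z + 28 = 24*z^2 + 112*z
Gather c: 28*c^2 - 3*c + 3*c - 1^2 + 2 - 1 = 28*c^2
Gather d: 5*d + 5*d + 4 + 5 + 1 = 10*d + 10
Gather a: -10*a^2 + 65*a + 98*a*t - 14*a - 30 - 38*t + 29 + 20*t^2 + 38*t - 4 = -10*a^2 + a*(98*t + 51) + 20*t^2 - 5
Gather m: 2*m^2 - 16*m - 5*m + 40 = 2*m^2 - 21*m + 40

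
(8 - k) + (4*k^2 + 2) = 4*k^2 - k + 10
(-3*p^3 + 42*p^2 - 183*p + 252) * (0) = 0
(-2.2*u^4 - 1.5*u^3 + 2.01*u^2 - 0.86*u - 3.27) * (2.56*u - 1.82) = -5.632*u^5 + 0.164000000000001*u^4 + 7.8756*u^3 - 5.8598*u^2 - 6.806*u + 5.9514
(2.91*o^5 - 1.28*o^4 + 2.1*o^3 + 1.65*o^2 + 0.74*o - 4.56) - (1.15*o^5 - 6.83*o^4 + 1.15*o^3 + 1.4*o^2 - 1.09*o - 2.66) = 1.76*o^5 + 5.55*o^4 + 0.95*o^3 + 0.25*o^2 + 1.83*o - 1.9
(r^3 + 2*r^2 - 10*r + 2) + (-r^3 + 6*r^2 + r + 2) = 8*r^2 - 9*r + 4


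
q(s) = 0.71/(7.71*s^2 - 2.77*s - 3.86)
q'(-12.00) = 0.00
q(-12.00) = 0.00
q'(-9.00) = 0.00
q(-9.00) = 0.00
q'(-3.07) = 0.01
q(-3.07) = 0.01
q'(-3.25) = 0.01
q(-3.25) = 0.01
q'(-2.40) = 0.01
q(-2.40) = 0.02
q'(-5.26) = 0.00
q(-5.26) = 0.00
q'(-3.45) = 0.00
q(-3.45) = 0.01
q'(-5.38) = 0.00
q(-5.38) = 0.00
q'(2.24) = -0.03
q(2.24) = 0.02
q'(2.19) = -0.03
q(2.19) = 0.03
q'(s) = 0.71*(2.77 - 15.42*s)/(7.71*s^2 - 2.77*s - 3.86)^2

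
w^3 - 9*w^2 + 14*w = w*(w - 7)*(w - 2)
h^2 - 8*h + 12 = (h - 6)*(h - 2)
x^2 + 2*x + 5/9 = (x + 1/3)*(x + 5/3)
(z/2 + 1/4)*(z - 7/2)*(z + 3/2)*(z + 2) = z^4/2 + z^3/4 - 37*z^2/8 - 121*z/16 - 21/8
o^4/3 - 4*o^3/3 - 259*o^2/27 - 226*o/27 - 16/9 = (o/3 + 1)*(o - 8)*(o + 1/3)*(o + 2/3)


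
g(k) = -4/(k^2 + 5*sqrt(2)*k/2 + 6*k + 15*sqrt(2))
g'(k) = -4*(-2*k - 6 - 5*sqrt(2)/2)/(k^2 + 5*sqrt(2)*k/2 + 6*k + 15*sqrt(2))^2 = 8*(4*k + 5*sqrt(2) + 12)/(2*k^2 + 5*sqrt(2)*k + 12*k + 30*sqrt(2))^2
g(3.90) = -0.05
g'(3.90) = 0.01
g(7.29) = -0.03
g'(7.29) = 0.00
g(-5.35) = 3.39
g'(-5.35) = -3.35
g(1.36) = -0.11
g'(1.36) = 0.04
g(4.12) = -0.05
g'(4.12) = 0.01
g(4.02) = -0.05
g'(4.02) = 0.01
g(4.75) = -0.04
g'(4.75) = 0.01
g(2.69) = -0.07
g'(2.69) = 0.02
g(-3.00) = -2.49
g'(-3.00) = 5.48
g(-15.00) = -0.04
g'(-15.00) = -0.00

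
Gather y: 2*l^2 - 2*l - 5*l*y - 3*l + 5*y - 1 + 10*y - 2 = 2*l^2 - 5*l + y*(15 - 5*l) - 3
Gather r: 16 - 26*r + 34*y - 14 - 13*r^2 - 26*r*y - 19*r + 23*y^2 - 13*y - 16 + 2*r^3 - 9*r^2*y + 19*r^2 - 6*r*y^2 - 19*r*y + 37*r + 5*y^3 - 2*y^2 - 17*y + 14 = 2*r^3 + r^2*(6 - 9*y) + r*(-6*y^2 - 45*y - 8) + 5*y^3 + 21*y^2 + 4*y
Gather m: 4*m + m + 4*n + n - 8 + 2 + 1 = 5*m + 5*n - 5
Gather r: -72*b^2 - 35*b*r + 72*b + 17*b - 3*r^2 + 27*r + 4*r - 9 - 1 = -72*b^2 + 89*b - 3*r^2 + r*(31 - 35*b) - 10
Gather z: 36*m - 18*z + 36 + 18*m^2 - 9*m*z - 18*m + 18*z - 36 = 18*m^2 - 9*m*z + 18*m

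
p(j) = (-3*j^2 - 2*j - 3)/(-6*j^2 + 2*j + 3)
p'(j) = (-6*j - 2)/(-6*j^2 + 2*j + 3) + (12*j - 2)*(-3*j^2 - 2*j - 3)/(-6*j^2 + 2*j + 3)^2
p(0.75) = -5.50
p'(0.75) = -40.00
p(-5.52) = 0.44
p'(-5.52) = -0.01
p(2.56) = 0.89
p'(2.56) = -0.26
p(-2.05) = 0.44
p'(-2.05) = 0.05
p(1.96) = 1.14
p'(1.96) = -0.67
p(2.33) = 0.96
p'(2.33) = -0.36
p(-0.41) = -2.29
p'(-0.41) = 13.93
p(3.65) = 0.72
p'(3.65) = -0.09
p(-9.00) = 0.46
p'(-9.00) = 0.00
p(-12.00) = 0.46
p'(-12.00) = 0.00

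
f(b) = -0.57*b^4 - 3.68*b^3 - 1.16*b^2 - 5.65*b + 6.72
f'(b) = -2.28*b^3 - 11.04*b^2 - 2.32*b - 5.65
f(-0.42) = 9.14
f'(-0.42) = -6.45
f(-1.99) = 33.43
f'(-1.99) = -26.78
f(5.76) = -1395.00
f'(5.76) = -821.01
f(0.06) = 6.38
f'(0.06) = -5.83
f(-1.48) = 21.74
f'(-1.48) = -19.01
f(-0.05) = 7.00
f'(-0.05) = -5.56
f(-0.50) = 9.68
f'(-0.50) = -6.96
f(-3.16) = 72.28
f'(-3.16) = -36.62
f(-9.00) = -1093.44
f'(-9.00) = 783.11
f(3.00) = -166.20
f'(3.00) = -173.53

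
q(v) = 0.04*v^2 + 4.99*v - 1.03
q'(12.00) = 5.95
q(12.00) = 64.61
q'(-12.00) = 4.03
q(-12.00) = -55.15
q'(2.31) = 5.17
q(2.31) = 10.71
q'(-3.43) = 4.72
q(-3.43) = -17.68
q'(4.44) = 5.35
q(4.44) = 21.91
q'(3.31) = 5.25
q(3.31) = 15.93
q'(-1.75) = 4.85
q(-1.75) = -9.64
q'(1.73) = 5.13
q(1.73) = 7.72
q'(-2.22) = 4.81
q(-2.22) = -11.91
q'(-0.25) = 4.97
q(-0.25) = -2.28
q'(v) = 0.08*v + 4.99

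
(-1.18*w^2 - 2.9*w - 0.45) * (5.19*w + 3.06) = -6.1242*w^3 - 18.6618*w^2 - 11.2095*w - 1.377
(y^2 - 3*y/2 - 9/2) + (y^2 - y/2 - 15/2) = 2*y^2 - 2*y - 12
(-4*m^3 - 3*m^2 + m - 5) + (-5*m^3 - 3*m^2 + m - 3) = -9*m^3 - 6*m^2 + 2*m - 8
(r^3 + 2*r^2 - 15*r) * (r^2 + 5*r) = r^5 + 7*r^4 - 5*r^3 - 75*r^2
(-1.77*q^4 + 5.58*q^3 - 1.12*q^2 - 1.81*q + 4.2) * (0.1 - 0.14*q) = 0.2478*q^5 - 0.9582*q^4 + 0.7148*q^3 + 0.1414*q^2 - 0.769*q + 0.42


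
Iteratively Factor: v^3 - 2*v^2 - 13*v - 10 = (v + 1)*(v^2 - 3*v - 10) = (v - 5)*(v + 1)*(v + 2)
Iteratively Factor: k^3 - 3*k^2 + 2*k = (k - 2)*(k^2 - k) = k*(k - 2)*(k - 1)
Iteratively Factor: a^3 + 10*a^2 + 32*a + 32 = (a + 2)*(a^2 + 8*a + 16) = (a + 2)*(a + 4)*(a + 4)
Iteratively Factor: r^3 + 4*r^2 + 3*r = (r + 3)*(r^2 + r) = r*(r + 3)*(r + 1)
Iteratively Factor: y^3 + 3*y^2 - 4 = (y + 2)*(y^2 + y - 2) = (y - 1)*(y + 2)*(y + 2)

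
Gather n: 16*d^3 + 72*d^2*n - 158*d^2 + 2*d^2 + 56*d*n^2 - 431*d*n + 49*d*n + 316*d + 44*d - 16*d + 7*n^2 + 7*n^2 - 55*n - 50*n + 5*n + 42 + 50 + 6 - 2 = 16*d^3 - 156*d^2 + 344*d + n^2*(56*d + 14) + n*(72*d^2 - 382*d - 100) + 96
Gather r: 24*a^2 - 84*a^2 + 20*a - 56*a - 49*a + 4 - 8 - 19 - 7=-60*a^2 - 85*a - 30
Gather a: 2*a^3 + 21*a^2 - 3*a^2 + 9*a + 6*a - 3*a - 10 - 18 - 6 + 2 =2*a^3 + 18*a^2 + 12*a - 32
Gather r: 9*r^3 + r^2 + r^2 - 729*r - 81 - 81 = 9*r^3 + 2*r^2 - 729*r - 162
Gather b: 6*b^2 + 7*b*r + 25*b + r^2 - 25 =6*b^2 + b*(7*r + 25) + r^2 - 25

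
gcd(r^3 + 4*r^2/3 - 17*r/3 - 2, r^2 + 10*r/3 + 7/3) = 1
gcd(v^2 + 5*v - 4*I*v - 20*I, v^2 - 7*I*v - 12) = v - 4*I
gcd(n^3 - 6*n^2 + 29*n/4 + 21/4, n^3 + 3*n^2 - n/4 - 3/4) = n + 1/2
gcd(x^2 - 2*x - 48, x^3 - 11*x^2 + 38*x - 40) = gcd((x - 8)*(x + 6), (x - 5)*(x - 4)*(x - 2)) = 1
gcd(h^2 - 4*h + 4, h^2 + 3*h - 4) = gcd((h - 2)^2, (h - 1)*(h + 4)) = 1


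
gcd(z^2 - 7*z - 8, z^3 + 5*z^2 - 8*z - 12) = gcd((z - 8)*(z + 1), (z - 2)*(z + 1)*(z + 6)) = z + 1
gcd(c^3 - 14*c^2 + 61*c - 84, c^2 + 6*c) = 1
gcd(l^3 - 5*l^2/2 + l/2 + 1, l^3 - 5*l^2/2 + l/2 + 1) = l^3 - 5*l^2/2 + l/2 + 1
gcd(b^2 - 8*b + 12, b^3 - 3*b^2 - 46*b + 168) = b - 6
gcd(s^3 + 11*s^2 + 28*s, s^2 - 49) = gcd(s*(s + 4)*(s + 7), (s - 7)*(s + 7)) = s + 7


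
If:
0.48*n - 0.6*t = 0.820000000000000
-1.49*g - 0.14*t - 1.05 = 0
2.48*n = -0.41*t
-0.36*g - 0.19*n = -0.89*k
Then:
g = -0.59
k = -0.20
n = 0.20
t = -1.21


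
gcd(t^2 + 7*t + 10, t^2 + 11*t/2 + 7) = t + 2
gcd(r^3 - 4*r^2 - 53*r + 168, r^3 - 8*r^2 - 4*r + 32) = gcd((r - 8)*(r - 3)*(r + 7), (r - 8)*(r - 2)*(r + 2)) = r - 8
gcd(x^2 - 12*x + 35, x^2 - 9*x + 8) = 1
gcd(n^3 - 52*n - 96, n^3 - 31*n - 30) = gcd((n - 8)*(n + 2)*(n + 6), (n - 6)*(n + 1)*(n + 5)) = 1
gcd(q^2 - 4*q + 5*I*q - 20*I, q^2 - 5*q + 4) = q - 4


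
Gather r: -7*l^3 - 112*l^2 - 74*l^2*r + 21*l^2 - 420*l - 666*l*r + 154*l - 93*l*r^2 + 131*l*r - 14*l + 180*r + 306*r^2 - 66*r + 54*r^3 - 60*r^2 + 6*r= -7*l^3 - 91*l^2 - 280*l + 54*r^3 + r^2*(246 - 93*l) + r*(-74*l^2 - 535*l + 120)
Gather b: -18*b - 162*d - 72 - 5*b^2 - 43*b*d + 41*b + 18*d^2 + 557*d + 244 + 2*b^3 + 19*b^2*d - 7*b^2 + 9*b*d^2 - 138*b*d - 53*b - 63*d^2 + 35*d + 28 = 2*b^3 + b^2*(19*d - 12) + b*(9*d^2 - 181*d - 30) - 45*d^2 + 430*d + 200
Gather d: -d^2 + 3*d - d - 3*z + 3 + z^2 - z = -d^2 + 2*d + z^2 - 4*z + 3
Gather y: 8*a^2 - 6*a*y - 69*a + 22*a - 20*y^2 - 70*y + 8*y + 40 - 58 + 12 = 8*a^2 - 47*a - 20*y^2 + y*(-6*a - 62) - 6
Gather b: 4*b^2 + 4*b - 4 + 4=4*b^2 + 4*b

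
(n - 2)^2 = n^2 - 4*n + 4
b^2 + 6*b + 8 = (b + 2)*(b + 4)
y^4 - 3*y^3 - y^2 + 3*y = y*(y - 3)*(y - 1)*(y + 1)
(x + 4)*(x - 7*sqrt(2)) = x^2 - 7*sqrt(2)*x + 4*x - 28*sqrt(2)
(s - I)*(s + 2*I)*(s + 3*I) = s^3 + 4*I*s^2 - s + 6*I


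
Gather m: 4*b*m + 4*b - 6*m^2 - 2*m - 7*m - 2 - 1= 4*b - 6*m^2 + m*(4*b - 9) - 3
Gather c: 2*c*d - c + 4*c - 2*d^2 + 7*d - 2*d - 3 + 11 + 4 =c*(2*d + 3) - 2*d^2 + 5*d + 12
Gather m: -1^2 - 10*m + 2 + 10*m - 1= 0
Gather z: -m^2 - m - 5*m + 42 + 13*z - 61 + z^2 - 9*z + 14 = -m^2 - 6*m + z^2 + 4*z - 5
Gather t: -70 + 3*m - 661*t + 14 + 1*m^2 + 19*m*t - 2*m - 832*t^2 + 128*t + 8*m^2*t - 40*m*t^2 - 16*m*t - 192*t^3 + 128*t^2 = m^2 + m - 192*t^3 + t^2*(-40*m - 704) + t*(8*m^2 + 3*m - 533) - 56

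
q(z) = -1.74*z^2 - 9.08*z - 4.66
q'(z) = -3.48*z - 9.08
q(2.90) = -45.63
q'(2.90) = -19.17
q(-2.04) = 6.62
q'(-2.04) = -1.98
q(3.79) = -64.07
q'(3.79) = -22.27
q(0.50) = -9.64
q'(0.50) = -10.82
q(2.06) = -30.75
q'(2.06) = -16.25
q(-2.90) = 7.04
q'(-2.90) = 1.01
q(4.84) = -89.37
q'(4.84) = -25.92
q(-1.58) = 5.34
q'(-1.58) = -3.58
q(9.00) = -227.32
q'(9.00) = -40.40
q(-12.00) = -146.26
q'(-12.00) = 32.68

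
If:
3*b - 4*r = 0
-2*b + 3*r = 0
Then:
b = 0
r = 0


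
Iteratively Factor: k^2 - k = (k - 1)*(k)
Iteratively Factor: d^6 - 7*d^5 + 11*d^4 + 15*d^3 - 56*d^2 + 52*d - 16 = (d - 4)*(d^5 - 3*d^4 - d^3 + 11*d^2 - 12*d + 4) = (d - 4)*(d - 2)*(d^4 - d^3 - 3*d^2 + 5*d - 2) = (d - 4)*(d - 2)*(d + 2)*(d^3 - 3*d^2 + 3*d - 1) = (d - 4)*(d - 2)*(d - 1)*(d + 2)*(d^2 - 2*d + 1) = (d - 4)*(d - 2)*(d - 1)^2*(d + 2)*(d - 1)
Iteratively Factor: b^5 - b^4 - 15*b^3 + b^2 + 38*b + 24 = (b - 2)*(b^4 + b^3 - 13*b^2 - 25*b - 12) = (b - 2)*(b + 1)*(b^3 - 13*b - 12) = (b - 4)*(b - 2)*(b + 1)*(b^2 + 4*b + 3) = (b - 4)*(b - 2)*(b + 1)^2*(b + 3)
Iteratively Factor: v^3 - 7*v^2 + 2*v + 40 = (v - 4)*(v^2 - 3*v - 10) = (v - 5)*(v - 4)*(v + 2)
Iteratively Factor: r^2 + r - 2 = (r + 2)*(r - 1)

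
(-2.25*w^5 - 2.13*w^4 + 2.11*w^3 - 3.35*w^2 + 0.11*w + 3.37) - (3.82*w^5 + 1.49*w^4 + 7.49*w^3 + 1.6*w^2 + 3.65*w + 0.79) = -6.07*w^5 - 3.62*w^4 - 5.38*w^3 - 4.95*w^2 - 3.54*w + 2.58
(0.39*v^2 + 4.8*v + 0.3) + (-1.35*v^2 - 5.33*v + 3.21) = -0.96*v^2 - 0.53*v + 3.51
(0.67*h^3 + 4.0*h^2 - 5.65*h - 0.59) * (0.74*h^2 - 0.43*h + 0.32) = 0.4958*h^5 + 2.6719*h^4 - 5.6866*h^3 + 3.2729*h^2 - 1.5543*h - 0.1888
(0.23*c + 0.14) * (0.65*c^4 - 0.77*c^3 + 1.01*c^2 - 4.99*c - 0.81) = 0.1495*c^5 - 0.0861*c^4 + 0.1245*c^3 - 1.0063*c^2 - 0.8849*c - 0.1134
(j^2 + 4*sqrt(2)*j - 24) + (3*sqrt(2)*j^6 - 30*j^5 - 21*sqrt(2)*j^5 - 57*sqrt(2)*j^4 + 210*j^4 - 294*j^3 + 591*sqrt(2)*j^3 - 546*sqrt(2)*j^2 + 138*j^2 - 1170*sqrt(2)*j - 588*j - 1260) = 3*sqrt(2)*j^6 - 30*j^5 - 21*sqrt(2)*j^5 - 57*sqrt(2)*j^4 + 210*j^4 - 294*j^3 + 591*sqrt(2)*j^3 - 546*sqrt(2)*j^2 + 139*j^2 - 1166*sqrt(2)*j - 588*j - 1284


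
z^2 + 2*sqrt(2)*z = z*(z + 2*sqrt(2))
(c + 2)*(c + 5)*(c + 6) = c^3 + 13*c^2 + 52*c + 60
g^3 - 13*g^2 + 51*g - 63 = (g - 7)*(g - 3)^2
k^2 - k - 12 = (k - 4)*(k + 3)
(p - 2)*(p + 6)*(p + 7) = p^3 + 11*p^2 + 16*p - 84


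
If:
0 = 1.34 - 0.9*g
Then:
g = 1.49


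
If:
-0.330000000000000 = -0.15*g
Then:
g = 2.20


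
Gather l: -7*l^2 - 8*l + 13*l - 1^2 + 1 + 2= -7*l^2 + 5*l + 2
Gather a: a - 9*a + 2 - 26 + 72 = 48 - 8*a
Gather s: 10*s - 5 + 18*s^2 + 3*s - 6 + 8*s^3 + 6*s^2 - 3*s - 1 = 8*s^3 + 24*s^2 + 10*s - 12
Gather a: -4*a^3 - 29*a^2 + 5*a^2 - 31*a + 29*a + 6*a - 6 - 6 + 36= -4*a^3 - 24*a^2 + 4*a + 24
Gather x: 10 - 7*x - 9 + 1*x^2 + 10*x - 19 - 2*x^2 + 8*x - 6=-x^2 + 11*x - 24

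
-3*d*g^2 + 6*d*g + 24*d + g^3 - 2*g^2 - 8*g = (-3*d + g)*(g - 4)*(g + 2)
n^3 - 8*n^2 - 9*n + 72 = (n - 8)*(n - 3)*(n + 3)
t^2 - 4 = (t - 2)*(t + 2)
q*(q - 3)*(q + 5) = q^3 + 2*q^2 - 15*q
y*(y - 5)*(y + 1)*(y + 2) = y^4 - 2*y^3 - 13*y^2 - 10*y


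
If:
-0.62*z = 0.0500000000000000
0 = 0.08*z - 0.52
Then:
No Solution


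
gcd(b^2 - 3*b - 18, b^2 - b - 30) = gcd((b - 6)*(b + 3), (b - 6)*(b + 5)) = b - 6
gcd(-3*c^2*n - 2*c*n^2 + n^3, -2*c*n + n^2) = n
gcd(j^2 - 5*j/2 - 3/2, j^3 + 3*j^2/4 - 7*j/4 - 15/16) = j + 1/2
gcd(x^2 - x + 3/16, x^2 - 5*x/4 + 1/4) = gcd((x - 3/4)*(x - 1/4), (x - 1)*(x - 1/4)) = x - 1/4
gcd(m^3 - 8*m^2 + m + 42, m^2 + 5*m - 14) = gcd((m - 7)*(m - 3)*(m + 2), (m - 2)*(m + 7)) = 1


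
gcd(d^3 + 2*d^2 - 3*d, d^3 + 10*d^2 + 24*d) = d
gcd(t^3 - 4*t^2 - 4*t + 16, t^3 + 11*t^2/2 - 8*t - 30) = t + 2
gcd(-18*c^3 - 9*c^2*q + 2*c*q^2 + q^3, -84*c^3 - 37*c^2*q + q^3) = 3*c + q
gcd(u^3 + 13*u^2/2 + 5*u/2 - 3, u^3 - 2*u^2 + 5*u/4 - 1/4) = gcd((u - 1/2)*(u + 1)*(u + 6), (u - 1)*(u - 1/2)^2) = u - 1/2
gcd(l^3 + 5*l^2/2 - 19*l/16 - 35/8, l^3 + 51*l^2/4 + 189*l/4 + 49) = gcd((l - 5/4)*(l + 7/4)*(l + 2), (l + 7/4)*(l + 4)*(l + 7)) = l + 7/4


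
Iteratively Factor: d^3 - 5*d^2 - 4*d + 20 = (d - 2)*(d^2 - 3*d - 10) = (d - 5)*(d - 2)*(d + 2)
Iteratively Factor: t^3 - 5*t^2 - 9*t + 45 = (t + 3)*(t^2 - 8*t + 15) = (t - 3)*(t + 3)*(t - 5)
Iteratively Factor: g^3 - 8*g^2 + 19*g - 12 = (g - 4)*(g^2 - 4*g + 3) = (g - 4)*(g - 1)*(g - 3)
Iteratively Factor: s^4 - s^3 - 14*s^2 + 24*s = (s)*(s^3 - s^2 - 14*s + 24) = s*(s - 2)*(s^2 + s - 12) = s*(s - 3)*(s - 2)*(s + 4)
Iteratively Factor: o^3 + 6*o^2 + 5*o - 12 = (o + 3)*(o^2 + 3*o - 4) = (o - 1)*(o + 3)*(o + 4)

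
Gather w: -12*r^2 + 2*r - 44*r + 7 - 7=-12*r^2 - 42*r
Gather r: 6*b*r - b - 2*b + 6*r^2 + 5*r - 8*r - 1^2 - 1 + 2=-3*b + 6*r^2 + r*(6*b - 3)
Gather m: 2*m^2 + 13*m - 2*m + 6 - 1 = 2*m^2 + 11*m + 5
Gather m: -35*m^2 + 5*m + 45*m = -35*m^2 + 50*m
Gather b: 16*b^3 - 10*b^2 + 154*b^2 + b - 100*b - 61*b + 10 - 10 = 16*b^3 + 144*b^2 - 160*b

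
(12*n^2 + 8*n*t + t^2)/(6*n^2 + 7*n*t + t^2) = (2*n + t)/(n + t)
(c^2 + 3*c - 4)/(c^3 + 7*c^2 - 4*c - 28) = (c^2 + 3*c - 4)/(c^3 + 7*c^2 - 4*c - 28)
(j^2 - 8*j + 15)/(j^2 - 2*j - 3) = (j - 5)/(j + 1)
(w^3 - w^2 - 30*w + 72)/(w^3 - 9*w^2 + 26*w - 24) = (w + 6)/(w - 2)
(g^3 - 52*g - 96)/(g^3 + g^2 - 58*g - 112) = (g + 6)/(g + 7)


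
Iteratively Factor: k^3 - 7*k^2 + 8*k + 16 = (k - 4)*(k^2 - 3*k - 4) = (k - 4)^2*(k + 1)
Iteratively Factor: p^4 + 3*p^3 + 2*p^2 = (p)*(p^3 + 3*p^2 + 2*p) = p*(p + 1)*(p^2 + 2*p) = p^2*(p + 1)*(p + 2)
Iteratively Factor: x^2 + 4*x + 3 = (x + 1)*(x + 3)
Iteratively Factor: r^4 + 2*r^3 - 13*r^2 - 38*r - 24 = (r + 2)*(r^3 - 13*r - 12) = (r + 1)*(r + 2)*(r^2 - r - 12) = (r + 1)*(r + 2)*(r + 3)*(r - 4)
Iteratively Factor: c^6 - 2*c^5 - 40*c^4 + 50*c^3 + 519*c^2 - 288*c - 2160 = (c + 3)*(c^5 - 5*c^4 - 25*c^3 + 125*c^2 + 144*c - 720) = (c + 3)*(c + 4)*(c^4 - 9*c^3 + 11*c^2 + 81*c - 180) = (c - 3)*(c + 3)*(c + 4)*(c^3 - 6*c^2 - 7*c + 60) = (c - 5)*(c - 3)*(c + 3)*(c + 4)*(c^2 - c - 12) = (c - 5)*(c - 3)*(c + 3)^2*(c + 4)*(c - 4)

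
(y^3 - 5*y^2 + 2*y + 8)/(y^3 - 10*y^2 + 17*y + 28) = (y - 2)/(y - 7)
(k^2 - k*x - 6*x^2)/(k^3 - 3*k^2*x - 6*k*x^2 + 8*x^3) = (k - 3*x)/(k^2 - 5*k*x + 4*x^2)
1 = 1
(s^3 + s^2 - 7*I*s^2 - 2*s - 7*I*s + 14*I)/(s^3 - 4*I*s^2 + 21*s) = (s^2 + s - 2)/(s*(s + 3*I))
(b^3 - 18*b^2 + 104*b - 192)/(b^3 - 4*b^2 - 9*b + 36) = (b^2 - 14*b + 48)/(b^2 - 9)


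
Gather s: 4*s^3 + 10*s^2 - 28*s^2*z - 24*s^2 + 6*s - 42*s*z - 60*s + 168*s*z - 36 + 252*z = 4*s^3 + s^2*(-28*z - 14) + s*(126*z - 54) + 252*z - 36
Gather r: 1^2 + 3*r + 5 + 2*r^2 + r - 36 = 2*r^2 + 4*r - 30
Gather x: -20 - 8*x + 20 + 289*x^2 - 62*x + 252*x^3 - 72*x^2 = 252*x^3 + 217*x^2 - 70*x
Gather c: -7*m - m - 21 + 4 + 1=-8*m - 16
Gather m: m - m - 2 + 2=0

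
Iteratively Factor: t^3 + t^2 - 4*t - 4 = (t - 2)*(t^2 + 3*t + 2) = (t - 2)*(t + 2)*(t + 1)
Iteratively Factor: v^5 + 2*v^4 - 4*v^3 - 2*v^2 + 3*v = (v + 1)*(v^4 + v^3 - 5*v^2 + 3*v) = (v - 1)*(v + 1)*(v^3 + 2*v^2 - 3*v) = (v - 1)^2*(v + 1)*(v^2 + 3*v) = (v - 1)^2*(v + 1)*(v + 3)*(v)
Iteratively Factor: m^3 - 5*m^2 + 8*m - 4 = (m - 2)*(m^2 - 3*m + 2) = (m - 2)*(m - 1)*(m - 2)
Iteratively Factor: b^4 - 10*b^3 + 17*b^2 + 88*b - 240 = (b - 4)*(b^3 - 6*b^2 - 7*b + 60) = (b - 5)*(b - 4)*(b^2 - b - 12) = (b - 5)*(b - 4)^2*(b + 3)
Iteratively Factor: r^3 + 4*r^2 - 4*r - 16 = (r - 2)*(r^2 + 6*r + 8) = (r - 2)*(r + 4)*(r + 2)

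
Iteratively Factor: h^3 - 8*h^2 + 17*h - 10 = (h - 1)*(h^2 - 7*h + 10) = (h - 2)*(h - 1)*(h - 5)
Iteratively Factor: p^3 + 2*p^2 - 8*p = (p - 2)*(p^2 + 4*p) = (p - 2)*(p + 4)*(p)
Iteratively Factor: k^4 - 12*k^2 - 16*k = (k - 4)*(k^3 + 4*k^2 + 4*k) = k*(k - 4)*(k^2 + 4*k + 4) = k*(k - 4)*(k + 2)*(k + 2)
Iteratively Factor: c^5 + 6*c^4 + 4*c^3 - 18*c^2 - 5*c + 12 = (c + 1)*(c^4 + 5*c^3 - c^2 - 17*c + 12) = (c - 1)*(c + 1)*(c^3 + 6*c^2 + 5*c - 12) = (c - 1)*(c + 1)*(c + 3)*(c^2 + 3*c - 4) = (c - 1)^2*(c + 1)*(c + 3)*(c + 4)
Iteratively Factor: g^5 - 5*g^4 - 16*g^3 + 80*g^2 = (g)*(g^4 - 5*g^3 - 16*g^2 + 80*g) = g^2*(g^3 - 5*g^2 - 16*g + 80) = g^2*(g - 5)*(g^2 - 16) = g^2*(g - 5)*(g - 4)*(g + 4)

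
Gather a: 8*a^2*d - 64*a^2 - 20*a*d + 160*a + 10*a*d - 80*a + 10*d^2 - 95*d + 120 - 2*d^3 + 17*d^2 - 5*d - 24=a^2*(8*d - 64) + a*(80 - 10*d) - 2*d^3 + 27*d^2 - 100*d + 96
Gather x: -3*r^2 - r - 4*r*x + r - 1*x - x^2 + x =-3*r^2 - 4*r*x - x^2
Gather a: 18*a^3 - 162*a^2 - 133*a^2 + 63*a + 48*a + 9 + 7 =18*a^3 - 295*a^2 + 111*a + 16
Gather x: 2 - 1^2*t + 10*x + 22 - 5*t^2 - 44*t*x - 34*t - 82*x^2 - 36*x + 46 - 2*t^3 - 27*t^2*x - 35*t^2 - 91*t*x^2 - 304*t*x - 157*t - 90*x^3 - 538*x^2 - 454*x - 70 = -2*t^3 - 40*t^2 - 192*t - 90*x^3 + x^2*(-91*t - 620) + x*(-27*t^2 - 348*t - 480)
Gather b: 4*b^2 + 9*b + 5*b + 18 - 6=4*b^2 + 14*b + 12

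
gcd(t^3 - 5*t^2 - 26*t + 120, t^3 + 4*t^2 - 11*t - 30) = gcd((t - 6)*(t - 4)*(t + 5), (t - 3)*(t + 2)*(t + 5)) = t + 5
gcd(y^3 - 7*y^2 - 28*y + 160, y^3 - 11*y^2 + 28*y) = y - 4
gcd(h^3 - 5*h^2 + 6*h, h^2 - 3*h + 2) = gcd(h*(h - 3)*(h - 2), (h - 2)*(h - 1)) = h - 2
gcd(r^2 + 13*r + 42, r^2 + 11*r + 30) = r + 6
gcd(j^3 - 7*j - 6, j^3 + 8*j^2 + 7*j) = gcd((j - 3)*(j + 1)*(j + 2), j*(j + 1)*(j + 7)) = j + 1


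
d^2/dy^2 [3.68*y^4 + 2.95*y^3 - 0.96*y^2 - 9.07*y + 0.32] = 44.16*y^2 + 17.7*y - 1.92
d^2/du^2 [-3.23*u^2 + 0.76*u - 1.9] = -6.46000000000000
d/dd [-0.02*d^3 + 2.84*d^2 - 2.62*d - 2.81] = -0.06*d^2 + 5.68*d - 2.62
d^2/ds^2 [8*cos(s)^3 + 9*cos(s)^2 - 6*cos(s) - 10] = -18*cos(2*s) - 18*cos(3*s)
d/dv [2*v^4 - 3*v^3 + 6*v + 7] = 8*v^3 - 9*v^2 + 6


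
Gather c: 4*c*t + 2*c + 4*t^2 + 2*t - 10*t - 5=c*(4*t + 2) + 4*t^2 - 8*t - 5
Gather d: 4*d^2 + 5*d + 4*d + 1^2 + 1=4*d^2 + 9*d + 2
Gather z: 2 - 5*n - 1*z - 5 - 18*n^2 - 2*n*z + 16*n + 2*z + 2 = -18*n^2 + 11*n + z*(1 - 2*n) - 1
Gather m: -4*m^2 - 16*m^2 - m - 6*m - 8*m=-20*m^2 - 15*m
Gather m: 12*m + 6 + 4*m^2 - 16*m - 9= 4*m^2 - 4*m - 3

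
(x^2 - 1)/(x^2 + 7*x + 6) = (x - 1)/(x + 6)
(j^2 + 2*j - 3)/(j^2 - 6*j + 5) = (j + 3)/(j - 5)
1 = 1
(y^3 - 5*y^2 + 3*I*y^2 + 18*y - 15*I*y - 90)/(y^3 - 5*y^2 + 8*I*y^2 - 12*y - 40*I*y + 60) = (y - 3*I)/(y + 2*I)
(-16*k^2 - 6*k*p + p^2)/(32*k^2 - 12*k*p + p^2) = (2*k + p)/(-4*k + p)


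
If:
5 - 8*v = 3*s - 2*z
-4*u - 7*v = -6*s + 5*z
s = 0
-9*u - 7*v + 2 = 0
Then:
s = 0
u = -67/430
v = 209/430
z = -239/430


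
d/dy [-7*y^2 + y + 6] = 1 - 14*y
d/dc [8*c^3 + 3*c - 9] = 24*c^2 + 3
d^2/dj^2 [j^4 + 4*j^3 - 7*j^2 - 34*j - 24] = 12*j^2 + 24*j - 14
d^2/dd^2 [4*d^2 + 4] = 8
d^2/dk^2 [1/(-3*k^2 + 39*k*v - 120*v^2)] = 2*(k^2 - 13*k*v + 40*v^2 - (2*k - 13*v)^2)/(3*(k^2 - 13*k*v + 40*v^2)^3)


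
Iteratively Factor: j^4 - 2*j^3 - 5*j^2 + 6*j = (j + 2)*(j^3 - 4*j^2 + 3*j) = (j - 3)*(j + 2)*(j^2 - j) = (j - 3)*(j - 1)*(j + 2)*(j)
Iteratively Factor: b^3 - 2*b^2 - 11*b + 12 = (b - 4)*(b^2 + 2*b - 3) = (b - 4)*(b - 1)*(b + 3)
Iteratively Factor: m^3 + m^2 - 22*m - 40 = (m - 5)*(m^2 + 6*m + 8) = (m - 5)*(m + 2)*(m + 4)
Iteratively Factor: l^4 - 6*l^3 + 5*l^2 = (l)*(l^3 - 6*l^2 + 5*l) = l*(l - 1)*(l^2 - 5*l) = l^2*(l - 1)*(l - 5)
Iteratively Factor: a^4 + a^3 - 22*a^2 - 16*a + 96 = (a + 3)*(a^3 - 2*a^2 - 16*a + 32) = (a - 4)*(a + 3)*(a^2 + 2*a - 8) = (a - 4)*(a - 2)*(a + 3)*(a + 4)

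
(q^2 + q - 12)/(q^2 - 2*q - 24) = (q - 3)/(q - 6)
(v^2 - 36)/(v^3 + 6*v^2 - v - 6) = (v - 6)/(v^2 - 1)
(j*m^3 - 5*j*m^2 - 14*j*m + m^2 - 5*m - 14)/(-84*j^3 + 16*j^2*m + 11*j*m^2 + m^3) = (j*m^3 - 5*j*m^2 - 14*j*m + m^2 - 5*m - 14)/(-84*j^3 + 16*j^2*m + 11*j*m^2 + m^3)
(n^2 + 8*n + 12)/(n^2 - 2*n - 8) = (n + 6)/(n - 4)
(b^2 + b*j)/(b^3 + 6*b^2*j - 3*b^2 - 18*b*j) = (b + j)/(b^2 + 6*b*j - 3*b - 18*j)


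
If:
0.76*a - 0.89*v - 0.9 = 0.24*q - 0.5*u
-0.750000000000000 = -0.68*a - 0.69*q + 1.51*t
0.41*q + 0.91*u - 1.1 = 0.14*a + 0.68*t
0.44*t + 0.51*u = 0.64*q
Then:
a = 1.20557569760551*v + 0.820121541153046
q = 1.09259771292723*v + 1.16514796035235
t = 1.04217476575598*v + 0.405056119620655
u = 0.471971841844698*v + 1.1126862784165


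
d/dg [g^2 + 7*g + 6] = 2*g + 7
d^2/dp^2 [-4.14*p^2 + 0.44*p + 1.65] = -8.28000000000000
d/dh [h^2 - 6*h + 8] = 2*h - 6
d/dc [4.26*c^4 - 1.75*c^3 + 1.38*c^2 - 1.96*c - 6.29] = 17.04*c^3 - 5.25*c^2 + 2.76*c - 1.96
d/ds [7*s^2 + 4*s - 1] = 14*s + 4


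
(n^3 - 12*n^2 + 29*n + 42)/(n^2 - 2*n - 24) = (n^2 - 6*n - 7)/(n + 4)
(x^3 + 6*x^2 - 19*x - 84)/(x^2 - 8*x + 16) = (x^2 + 10*x + 21)/(x - 4)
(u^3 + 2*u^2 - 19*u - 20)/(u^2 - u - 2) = (u^2 + u - 20)/(u - 2)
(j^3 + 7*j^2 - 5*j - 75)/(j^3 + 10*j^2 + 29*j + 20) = (j^2 + 2*j - 15)/(j^2 + 5*j + 4)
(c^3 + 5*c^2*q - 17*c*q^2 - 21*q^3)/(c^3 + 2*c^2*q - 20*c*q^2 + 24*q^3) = (c^3 + 5*c^2*q - 17*c*q^2 - 21*q^3)/(c^3 + 2*c^2*q - 20*c*q^2 + 24*q^3)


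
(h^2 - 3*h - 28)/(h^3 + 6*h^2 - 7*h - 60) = (h - 7)/(h^2 + 2*h - 15)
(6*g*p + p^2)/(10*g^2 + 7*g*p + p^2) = p*(6*g + p)/(10*g^2 + 7*g*p + p^2)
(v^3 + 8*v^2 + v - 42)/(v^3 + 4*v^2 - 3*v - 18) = (v + 7)/(v + 3)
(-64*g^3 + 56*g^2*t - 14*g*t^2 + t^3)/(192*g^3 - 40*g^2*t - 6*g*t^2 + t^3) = (-2*g + t)/(6*g + t)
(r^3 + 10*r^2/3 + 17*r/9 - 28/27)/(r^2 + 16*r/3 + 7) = (r^2 + r - 4/9)/(r + 3)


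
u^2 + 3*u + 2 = (u + 1)*(u + 2)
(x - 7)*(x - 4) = x^2 - 11*x + 28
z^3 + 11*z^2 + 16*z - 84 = (z - 2)*(z + 6)*(z + 7)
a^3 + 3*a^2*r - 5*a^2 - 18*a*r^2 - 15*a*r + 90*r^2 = (a - 5)*(a - 3*r)*(a + 6*r)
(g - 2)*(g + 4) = g^2 + 2*g - 8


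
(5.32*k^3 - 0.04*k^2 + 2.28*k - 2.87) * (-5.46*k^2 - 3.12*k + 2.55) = -29.0472*k^5 - 16.38*k^4 + 1.242*k^3 + 8.4546*k^2 + 14.7684*k - 7.3185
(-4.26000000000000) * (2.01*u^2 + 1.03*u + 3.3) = -8.5626*u^2 - 4.3878*u - 14.058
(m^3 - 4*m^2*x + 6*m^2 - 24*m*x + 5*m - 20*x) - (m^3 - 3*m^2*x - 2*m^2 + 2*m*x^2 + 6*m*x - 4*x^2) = -m^2*x + 8*m^2 - 2*m*x^2 - 30*m*x + 5*m + 4*x^2 - 20*x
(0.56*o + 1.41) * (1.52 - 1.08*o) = -0.6048*o^2 - 0.6716*o + 2.1432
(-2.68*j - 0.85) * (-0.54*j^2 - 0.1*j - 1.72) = 1.4472*j^3 + 0.727*j^2 + 4.6946*j + 1.462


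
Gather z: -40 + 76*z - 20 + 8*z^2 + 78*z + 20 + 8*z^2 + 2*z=16*z^2 + 156*z - 40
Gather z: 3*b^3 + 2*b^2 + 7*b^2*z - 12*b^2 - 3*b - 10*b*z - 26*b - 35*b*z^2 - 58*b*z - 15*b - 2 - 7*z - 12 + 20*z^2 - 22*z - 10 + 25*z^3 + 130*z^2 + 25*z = 3*b^3 - 10*b^2 - 44*b + 25*z^3 + z^2*(150 - 35*b) + z*(7*b^2 - 68*b - 4) - 24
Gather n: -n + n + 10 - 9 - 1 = 0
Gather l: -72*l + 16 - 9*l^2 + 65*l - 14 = -9*l^2 - 7*l + 2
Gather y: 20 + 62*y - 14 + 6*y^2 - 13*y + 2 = 6*y^2 + 49*y + 8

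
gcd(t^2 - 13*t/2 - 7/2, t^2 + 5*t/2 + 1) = t + 1/2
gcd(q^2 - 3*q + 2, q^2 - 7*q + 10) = q - 2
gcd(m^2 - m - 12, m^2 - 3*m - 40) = 1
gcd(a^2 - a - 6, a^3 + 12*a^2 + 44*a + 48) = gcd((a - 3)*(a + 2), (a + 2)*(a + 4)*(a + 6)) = a + 2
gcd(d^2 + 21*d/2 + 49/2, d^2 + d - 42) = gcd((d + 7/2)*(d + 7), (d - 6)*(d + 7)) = d + 7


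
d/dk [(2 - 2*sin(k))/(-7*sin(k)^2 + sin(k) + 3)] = 2*(-7*sin(k)^2 + 14*sin(k) - 4)*cos(k)/(-7*sin(k)^2 + sin(k) + 3)^2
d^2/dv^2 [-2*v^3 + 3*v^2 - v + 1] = 6 - 12*v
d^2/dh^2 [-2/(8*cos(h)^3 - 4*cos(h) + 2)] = 2*((18*sin(h)^2 - 5)*(cos(h) + cos(3*h) + 1)*cos(h) - 4*(6*cos(h)^2 - 1)^2*sin(h)^2)/(cos(h) + cos(3*h) + 1)^3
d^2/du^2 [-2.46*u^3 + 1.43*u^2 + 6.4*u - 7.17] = 2.86 - 14.76*u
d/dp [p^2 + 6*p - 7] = 2*p + 6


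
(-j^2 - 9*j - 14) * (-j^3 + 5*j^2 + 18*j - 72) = j^5 + 4*j^4 - 49*j^3 - 160*j^2 + 396*j + 1008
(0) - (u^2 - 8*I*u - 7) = -u^2 + 8*I*u + 7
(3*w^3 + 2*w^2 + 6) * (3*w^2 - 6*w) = 9*w^5 - 12*w^4 - 12*w^3 + 18*w^2 - 36*w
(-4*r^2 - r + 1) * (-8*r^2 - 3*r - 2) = 32*r^4 + 20*r^3 + 3*r^2 - r - 2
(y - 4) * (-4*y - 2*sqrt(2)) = -4*y^2 - 2*sqrt(2)*y + 16*y + 8*sqrt(2)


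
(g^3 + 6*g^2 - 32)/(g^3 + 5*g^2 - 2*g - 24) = (g + 4)/(g + 3)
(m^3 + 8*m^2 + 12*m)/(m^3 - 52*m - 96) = m/(m - 8)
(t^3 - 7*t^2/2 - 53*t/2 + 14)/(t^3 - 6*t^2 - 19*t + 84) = (t - 1/2)/(t - 3)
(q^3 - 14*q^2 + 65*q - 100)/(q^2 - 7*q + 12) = (q^2 - 10*q + 25)/(q - 3)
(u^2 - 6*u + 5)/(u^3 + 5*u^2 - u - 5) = (u - 5)/(u^2 + 6*u + 5)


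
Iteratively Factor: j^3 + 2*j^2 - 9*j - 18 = (j + 3)*(j^2 - j - 6) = (j + 2)*(j + 3)*(j - 3)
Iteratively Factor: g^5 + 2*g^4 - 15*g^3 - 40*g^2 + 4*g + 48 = (g + 2)*(g^4 - 15*g^2 - 10*g + 24) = (g - 1)*(g + 2)*(g^3 + g^2 - 14*g - 24) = (g - 4)*(g - 1)*(g + 2)*(g^2 + 5*g + 6) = (g - 4)*(g - 1)*(g + 2)*(g + 3)*(g + 2)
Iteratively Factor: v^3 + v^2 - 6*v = (v - 2)*(v^2 + 3*v) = v*(v - 2)*(v + 3)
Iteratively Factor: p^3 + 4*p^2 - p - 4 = (p + 4)*(p^2 - 1) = (p - 1)*(p + 4)*(p + 1)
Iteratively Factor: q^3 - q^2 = (q)*(q^2 - q) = q*(q - 1)*(q)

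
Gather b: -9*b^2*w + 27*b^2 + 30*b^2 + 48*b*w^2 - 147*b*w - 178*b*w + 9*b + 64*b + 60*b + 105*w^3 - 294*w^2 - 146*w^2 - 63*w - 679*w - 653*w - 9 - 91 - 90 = b^2*(57 - 9*w) + b*(48*w^2 - 325*w + 133) + 105*w^3 - 440*w^2 - 1395*w - 190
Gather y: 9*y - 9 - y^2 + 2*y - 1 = -y^2 + 11*y - 10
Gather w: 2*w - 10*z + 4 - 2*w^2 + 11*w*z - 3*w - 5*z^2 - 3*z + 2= -2*w^2 + w*(11*z - 1) - 5*z^2 - 13*z + 6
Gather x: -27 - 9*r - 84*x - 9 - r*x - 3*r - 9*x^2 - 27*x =-12*r - 9*x^2 + x*(-r - 111) - 36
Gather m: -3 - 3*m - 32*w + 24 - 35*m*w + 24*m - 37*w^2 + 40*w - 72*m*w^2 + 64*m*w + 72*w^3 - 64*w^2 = m*(-72*w^2 + 29*w + 21) + 72*w^3 - 101*w^2 + 8*w + 21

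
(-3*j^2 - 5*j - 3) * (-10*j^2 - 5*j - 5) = 30*j^4 + 65*j^3 + 70*j^2 + 40*j + 15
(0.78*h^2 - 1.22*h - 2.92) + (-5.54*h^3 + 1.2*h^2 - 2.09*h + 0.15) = -5.54*h^3 + 1.98*h^2 - 3.31*h - 2.77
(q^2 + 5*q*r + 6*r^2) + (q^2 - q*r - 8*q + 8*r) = 2*q^2 + 4*q*r - 8*q + 6*r^2 + 8*r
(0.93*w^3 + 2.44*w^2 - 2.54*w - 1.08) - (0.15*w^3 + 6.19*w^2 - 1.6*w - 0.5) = 0.78*w^3 - 3.75*w^2 - 0.94*w - 0.58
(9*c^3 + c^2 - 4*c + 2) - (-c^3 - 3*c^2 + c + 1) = 10*c^3 + 4*c^2 - 5*c + 1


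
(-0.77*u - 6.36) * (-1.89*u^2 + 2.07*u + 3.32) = 1.4553*u^3 + 10.4265*u^2 - 15.7216*u - 21.1152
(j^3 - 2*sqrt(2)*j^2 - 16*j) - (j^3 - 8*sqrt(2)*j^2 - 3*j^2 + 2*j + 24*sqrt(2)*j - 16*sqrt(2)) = 3*j^2 + 6*sqrt(2)*j^2 - 24*sqrt(2)*j - 18*j + 16*sqrt(2)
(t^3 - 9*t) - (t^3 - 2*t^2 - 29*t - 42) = 2*t^2 + 20*t + 42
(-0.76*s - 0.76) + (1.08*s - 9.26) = 0.32*s - 10.02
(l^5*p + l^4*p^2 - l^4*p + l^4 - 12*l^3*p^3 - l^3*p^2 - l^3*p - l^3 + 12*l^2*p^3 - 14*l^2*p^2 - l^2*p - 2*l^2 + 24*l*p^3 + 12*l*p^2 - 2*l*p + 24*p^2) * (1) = l^5*p + l^4*p^2 - l^4*p + l^4 - 12*l^3*p^3 - l^3*p^2 - l^3*p - l^3 + 12*l^2*p^3 - 14*l^2*p^2 - l^2*p - 2*l^2 + 24*l*p^3 + 12*l*p^2 - 2*l*p + 24*p^2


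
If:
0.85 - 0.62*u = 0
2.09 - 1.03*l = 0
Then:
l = 2.03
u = 1.37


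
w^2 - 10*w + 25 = (w - 5)^2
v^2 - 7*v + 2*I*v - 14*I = (v - 7)*(v + 2*I)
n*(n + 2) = n^2 + 2*n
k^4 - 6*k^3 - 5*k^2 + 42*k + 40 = (k - 5)*(k - 4)*(k + 1)*(k + 2)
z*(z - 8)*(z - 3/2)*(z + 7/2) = z^4 - 6*z^3 - 85*z^2/4 + 42*z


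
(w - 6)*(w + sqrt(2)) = w^2 - 6*w + sqrt(2)*w - 6*sqrt(2)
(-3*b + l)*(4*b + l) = -12*b^2 + b*l + l^2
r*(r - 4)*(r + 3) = r^3 - r^2 - 12*r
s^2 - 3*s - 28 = (s - 7)*(s + 4)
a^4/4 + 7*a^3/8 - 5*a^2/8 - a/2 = a*(a/4 + 1)*(a - 1)*(a + 1/2)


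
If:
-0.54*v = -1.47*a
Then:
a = 0.36734693877551*v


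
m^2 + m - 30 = (m - 5)*(m + 6)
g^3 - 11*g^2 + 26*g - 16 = (g - 8)*(g - 2)*(g - 1)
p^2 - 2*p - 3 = (p - 3)*(p + 1)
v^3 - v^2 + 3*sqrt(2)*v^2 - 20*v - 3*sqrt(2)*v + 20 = (v - 1)*(v - 2*sqrt(2))*(v + 5*sqrt(2))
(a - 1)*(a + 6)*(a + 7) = a^3 + 12*a^2 + 29*a - 42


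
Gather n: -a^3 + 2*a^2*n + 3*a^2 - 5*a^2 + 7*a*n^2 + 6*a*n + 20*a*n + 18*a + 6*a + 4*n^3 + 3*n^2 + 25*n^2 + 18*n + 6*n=-a^3 - 2*a^2 + 24*a + 4*n^3 + n^2*(7*a + 28) + n*(2*a^2 + 26*a + 24)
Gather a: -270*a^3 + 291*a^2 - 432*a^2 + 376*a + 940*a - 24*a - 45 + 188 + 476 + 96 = -270*a^3 - 141*a^2 + 1292*a + 715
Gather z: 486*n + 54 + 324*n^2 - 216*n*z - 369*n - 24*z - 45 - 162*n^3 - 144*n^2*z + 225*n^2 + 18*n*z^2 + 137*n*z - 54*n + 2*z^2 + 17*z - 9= -162*n^3 + 549*n^2 + 63*n + z^2*(18*n + 2) + z*(-144*n^2 - 79*n - 7)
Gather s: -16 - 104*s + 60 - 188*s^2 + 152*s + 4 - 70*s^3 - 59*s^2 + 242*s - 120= -70*s^3 - 247*s^2 + 290*s - 72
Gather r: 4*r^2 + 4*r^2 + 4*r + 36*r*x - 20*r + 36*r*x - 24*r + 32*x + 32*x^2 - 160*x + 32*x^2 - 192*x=8*r^2 + r*(72*x - 40) + 64*x^2 - 320*x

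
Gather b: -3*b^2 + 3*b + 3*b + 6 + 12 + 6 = -3*b^2 + 6*b + 24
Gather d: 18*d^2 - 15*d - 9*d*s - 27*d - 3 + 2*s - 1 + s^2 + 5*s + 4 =18*d^2 + d*(-9*s - 42) + s^2 + 7*s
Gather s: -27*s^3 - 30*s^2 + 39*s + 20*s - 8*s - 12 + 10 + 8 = -27*s^3 - 30*s^2 + 51*s + 6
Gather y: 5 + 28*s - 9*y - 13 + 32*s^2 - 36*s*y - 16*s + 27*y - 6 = 32*s^2 + 12*s + y*(18 - 36*s) - 14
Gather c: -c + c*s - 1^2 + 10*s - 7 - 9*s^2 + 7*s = c*(s - 1) - 9*s^2 + 17*s - 8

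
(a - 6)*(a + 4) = a^2 - 2*a - 24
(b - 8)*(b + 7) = b^2 - b - 56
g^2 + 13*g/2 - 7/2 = (g - 1/2)*(g + 7)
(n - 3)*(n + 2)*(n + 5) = n^3 + 4*n^2 - 11*n - 30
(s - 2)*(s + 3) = s^2 + s - 6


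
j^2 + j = j*(j + 1)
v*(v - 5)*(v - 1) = v^3 - 6*v^2 + 5*v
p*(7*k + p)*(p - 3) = 7*k*p^2 - 21*k*p + p^3 - 3*p^2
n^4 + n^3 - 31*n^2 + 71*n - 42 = (n - 3)*(n - 2)*(n - 1)*(n + 7)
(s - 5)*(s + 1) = s^2 - 4*s - 5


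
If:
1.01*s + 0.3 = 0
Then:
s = -0.30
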